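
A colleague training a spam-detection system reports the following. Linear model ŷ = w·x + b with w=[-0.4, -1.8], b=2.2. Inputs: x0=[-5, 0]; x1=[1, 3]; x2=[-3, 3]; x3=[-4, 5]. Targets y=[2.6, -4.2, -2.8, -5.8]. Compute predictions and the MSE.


ŷ0 = (-0.4)·(-5) + (-1.8)·(0) + 2.2 = 4.2
ŷ1 = (-0.4)·(1) + (-1.8)·(3) + 2.2 = -3.6
ŷ2 = (-0.4)·(-3) + (-1.8)·(3) + 2.2 = -2.0
ŷ3 = (-0.4)·(-4) + (-1.8)·(5) + 2.2 = -5.2
errors² = [2.56, 0.36, 0.64, 0.36]
MSE = 3.9200/4 = 0.98

0.98


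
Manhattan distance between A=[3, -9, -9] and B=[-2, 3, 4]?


d = |3+ 2| + |-9-3| + |-9-4|
  = 5 + 12 + 13
  = 30

30


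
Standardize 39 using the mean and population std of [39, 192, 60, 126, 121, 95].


μ = 105.5, σ = 49.574
z = (39 - 105.5)/49.574 = -1.3414

-1.3414


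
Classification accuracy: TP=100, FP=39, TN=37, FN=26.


Accuracy = (TP+TN)/(TP+TN+FP+FN)
= (100+37)/(202)
= 137/202 = 67.82%

67.82%


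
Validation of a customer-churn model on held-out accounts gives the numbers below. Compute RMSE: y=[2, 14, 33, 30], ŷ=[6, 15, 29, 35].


MSE = 58/4 = 14.5
RMSE = √(58/4) = 3.8079

3.8079


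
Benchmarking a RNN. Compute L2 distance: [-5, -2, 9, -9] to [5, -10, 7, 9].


d = √((-5-5)² + (-2+ 10)² + (9-7)² + (-9-9)²)
  = √(100 + 64 + 4 + 324)
  = √492 = 22.1811

22.1811


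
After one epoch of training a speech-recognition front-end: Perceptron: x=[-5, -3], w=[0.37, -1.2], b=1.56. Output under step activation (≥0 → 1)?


z = (-5)·(0.37) + (-3)·(-1.2) + 1.56
  = 3.31
step(z) = 1 (z≥0)

1


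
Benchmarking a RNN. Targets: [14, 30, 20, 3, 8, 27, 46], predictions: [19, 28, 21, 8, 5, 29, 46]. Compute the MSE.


Squared errors: (14-19)²=25, (30-28)²=4, (20-21)²=1, (3-8)²=25, (8-5)²=9, (27-29)²=4, (46-46)²=0
Sum = 68
MSE = 68/7 = 68/7

68/7


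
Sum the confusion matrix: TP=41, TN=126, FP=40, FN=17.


Total = TP + TN + FP + FN
= 41 + 126 + 40 + 17
= 224
(Predicted positive: 81, predicted negative: 143)

224


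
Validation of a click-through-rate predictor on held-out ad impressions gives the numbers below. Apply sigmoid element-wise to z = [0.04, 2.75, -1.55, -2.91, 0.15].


σ(0.04) = 1/(1+e^-0.04) = 0.51
σ(2.75) = 1/(1+e^-2.75) = 0.9399
σ(-1.55) = 1/(1+e^1.55) = 0.1751
σ(-2.91) = 1/(1+e^2.91) = 0.0517
σ(0.15) = 1/(1+e^-0.15) = 0.5374
result = [0.51, 0.9399, 0.1751, 0.0517, 0.5374]

[0.51, 0.9399, 0.1751, 0.0517, 0.5374]


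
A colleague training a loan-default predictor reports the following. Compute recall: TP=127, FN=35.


Recall = TP/(TP+FN)
= 127/(127+35)
= 127/162 = 78.4%

78.4%


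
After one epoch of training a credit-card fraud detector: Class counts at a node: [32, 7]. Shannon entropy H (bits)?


Probabilities: [32/39, 7/39] ≈ [0.8205, 0.1795]
H = -((32/39)·log₂(32/39) + (7/39)·log₂(7/39))
  = 0.679 bits

0.679 bits


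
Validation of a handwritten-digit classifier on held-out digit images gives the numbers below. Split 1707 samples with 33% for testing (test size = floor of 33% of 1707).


Test = ⌊1707·33/100⌋ = 563
Train = 1707 - 563 = 1144

Train: 1144, Test: 563


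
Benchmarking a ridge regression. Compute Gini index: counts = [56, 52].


Probabilities: [56/108, 52/108] ≈ [0.5185, 0.4815]
Σpᵢ² = (3136 + 2704)/108² = 5840/11664
Gini = 1 - Σpᵢ² = 1 - 5840/11664 = 0.4993

0.4993


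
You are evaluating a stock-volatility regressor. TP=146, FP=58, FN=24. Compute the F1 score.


Precision = 146/204 = 0.7157
Recall = 146/170 = 0.8588
F1 = 2·P·R/(P+R) = 2·TP/(2·TP+FP+FN) = 292/(292+58+24) = 292/374 = 0.7807

0.7807


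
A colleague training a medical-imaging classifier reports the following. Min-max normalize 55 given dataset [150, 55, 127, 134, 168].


min=55, max=168
(55-55)/(168-55) = 0/113 = 0.0

0.0


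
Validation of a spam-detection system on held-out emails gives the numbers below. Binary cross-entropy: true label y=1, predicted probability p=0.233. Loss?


BCE = -[y·ln(p) + (1-y)·ln(1-p)]
= -1·ln(0.233) - 0
= -ln(0.233) = 1.4567

1.4567


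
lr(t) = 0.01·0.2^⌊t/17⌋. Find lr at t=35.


n_drops = ⌊35/17⌋ = 2
lr = 0.01·0.2^2 = 0.01·0.04 = 0.0004

0.0004


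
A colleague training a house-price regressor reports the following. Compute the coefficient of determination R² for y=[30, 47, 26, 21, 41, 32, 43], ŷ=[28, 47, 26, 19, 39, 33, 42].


ȳ = 34.2857
SS_res = Σ(y-ŷ)² = 14
SS_tot = Σ(y-ȳ)² = 551.43
R² = 1 - SS_res/SS_tot = 1 - 0.0254 = 0.9746

0.9746


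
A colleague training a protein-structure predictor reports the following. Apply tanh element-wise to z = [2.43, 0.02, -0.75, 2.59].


tanh(2.43) = 0.9846
tanh(0.02) = 0.02
tanh(-0.75) = -0.6351
tanh(2.59) = 0.9888
result = [0.9846, 0.02, -0.6351, 0.9888]

[0.9846, 0.02, -0.6351, 0.9888]


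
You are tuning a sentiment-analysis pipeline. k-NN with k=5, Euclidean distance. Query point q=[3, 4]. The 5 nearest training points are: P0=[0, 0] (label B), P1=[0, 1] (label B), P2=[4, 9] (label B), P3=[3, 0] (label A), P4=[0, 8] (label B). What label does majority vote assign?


d(q,P0) = 5.0  (label B)
d(q,P1) = 4.2426  (label B)
d(q,P2) = 5.099  (label B)
d(q,P3) = 4.0  (label A)
d(q,P4) = 5.0  (label B)
Votes: A=1, B=4
Majority → B

B


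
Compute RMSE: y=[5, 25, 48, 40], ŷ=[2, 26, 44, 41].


MSE = 27/4 = 6.75
RMSE = √(27/4) = 2.5981

2.5981


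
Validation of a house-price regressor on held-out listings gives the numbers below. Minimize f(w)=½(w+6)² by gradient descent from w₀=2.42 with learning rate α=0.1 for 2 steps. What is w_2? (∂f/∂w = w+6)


step 1: grad = 2.42+6 = 8.42; w = 2.42 - 0.1·(8.42) = 1.578
step 2: grad = 1.578+6 = 7.578; w = 1.578 - 0.1·(7.578) = 0.8202

0.8202


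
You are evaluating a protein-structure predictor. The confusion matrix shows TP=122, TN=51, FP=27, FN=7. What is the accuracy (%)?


Accuracy = (TP+TN)/(TP+TN+FP+FN)
= (122+51)/(207)
= 173/207 = 83.57%

83.57%


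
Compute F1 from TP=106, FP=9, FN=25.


Precision = 106/115 = 0.9217
Recall = 106/131 = 0.8092
F1 = 2·P·R/(P+R) = 2·TP/(2·TP+FP+FN) = 212/(212+9+25) = 212/246 = 0.8618

0.8618


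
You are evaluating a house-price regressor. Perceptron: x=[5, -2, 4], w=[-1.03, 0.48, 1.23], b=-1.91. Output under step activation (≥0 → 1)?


z = (5)·(-1.03) + (-2)·(0.48) + (4)·(1.23) - 1.91
  = -3.1
step(z) = 0 (z<0)

0


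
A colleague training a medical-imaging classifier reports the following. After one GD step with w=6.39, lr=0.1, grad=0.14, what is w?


w_new = w - α·∇
= 6.39 - 0.1·0.14
= 6.39 - 0.014
= 6.376

6.376


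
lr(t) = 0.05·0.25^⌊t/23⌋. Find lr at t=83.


n_drops = ⌊83/23⌋ = 3
lr = 0.05·0.25^3 = 0.05·0.015625 = 0.00078125

0.00078125


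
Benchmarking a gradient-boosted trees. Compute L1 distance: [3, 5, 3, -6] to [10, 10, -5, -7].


d = |3-10| + |5-10| + |3+ 5| + |-6+ 7|
  = 7 + 5 + 8 + 1
  = 21

21


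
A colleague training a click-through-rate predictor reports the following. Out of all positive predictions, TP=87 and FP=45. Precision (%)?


Precision = TP/(TP+FP)
= 87/(87+45)
= 87/132 = 65.91%

65.91%


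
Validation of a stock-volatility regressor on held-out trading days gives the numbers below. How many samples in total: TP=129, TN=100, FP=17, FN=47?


Total = TP + TN + FP + FN
= 129 + 100 + 17 + 47
= 293
(Predicted positive: 146, predicted negative: 147)

293


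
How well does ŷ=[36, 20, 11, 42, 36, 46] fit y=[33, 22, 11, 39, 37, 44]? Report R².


ȳ = 31
SS_res = Σ(y-ŷ)² = 27
SS_tot = Σ(y-ȳ)² = 754
R² = 1 - SS_res/SS_tot = 1 - 0.0358 = 0.9642

0.9642


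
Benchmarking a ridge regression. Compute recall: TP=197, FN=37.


Recall = TP/(TP+FN)
= 197/(197+37)
= 197/234 = 84.19%

84.19%


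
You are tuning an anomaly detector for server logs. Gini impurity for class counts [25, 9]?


Probabilities: [25/34, 9/34] ≈ [0.7353, 0.2647]
Σpᵢ² = (625 + 81)/34² = 706/1156
Gini = 1 - Σpᵢ² = 1 - 706/1156 = 0.3893

0.3893


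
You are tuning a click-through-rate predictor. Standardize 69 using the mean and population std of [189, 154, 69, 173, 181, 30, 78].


μ = 124.8571, σ = 59.4581
z = (69 - 124.8571)/59.4581 = -0.9394

-0.9394


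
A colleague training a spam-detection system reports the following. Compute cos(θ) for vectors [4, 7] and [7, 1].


A·B = 4·7 + 7·1 = 35
‖A‖ = √65 = 8.0623, ‖B‖ = √50 = 7.0711
cos = 35/(√65·√50) = 35/√3250 = 0.6139

0.6139


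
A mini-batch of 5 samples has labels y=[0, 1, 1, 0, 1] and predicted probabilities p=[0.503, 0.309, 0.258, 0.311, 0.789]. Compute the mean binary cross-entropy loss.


L[0] = -ln(1-0.503) = -ln(0.497) = 0.6992
L[1] = -ln(0.309) = 1.1744
L[2] = -ln(0.258) = 1.3548
L[3] = -ln(1-0.311) = -ln(0.689) = 0.3725
L[4] = -ln(0.789) = 0.237
mean = (0.6992 + 1.1744 + 1.3548 + 0.3725 + 0.237)/5 = 0.7676

0.7676


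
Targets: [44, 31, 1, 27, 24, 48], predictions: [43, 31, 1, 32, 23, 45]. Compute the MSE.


Squared errors: (44-43)²=1, (31-31)²=0, (1-1)²=0, (27-32)²=25, (24-23)²=1, (48-45)²=9
Sum = 36
MSE = 36/6 = 6

6


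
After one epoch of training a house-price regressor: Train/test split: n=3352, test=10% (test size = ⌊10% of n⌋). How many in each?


Test = ⌊3352·10/100⌋ = 335
Train = 3352 - 335 = 3017

Train: 3017, Test: 335


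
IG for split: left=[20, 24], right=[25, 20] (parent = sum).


Parent = [45, 44], H_parent = 0.9999
H_left = 0.994 (n=44), H_right = 0.9911 (n=45)
H_children = (44/89)·0.994 + (45/89)·0.9911 = 0.9925
IG = 0.9999 - 0.9925 = 0.0074

0.0074


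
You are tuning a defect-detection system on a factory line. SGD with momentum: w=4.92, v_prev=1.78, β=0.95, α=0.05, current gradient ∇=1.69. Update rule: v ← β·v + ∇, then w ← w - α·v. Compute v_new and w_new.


v_new = 0.95·1.78 + 1.69 = 1.691 + 1.69 = 3.381
w_new = 4.92 - 0.05·3.381 = 4.92 - 0.16905 = 4.75095

v_new=3.381, w_new=4.75095


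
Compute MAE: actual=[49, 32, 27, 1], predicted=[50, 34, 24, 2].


Absolute errors: |49-50|=1, |32-34|=2, |27-24|=3, |1-2|=1
Sum = 7
MAE = 7/4 = 7/4

7/4


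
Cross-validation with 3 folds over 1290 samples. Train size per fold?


Fold size = 1290/3 = 430
Training per fold = 1290 - 430 = 860

860


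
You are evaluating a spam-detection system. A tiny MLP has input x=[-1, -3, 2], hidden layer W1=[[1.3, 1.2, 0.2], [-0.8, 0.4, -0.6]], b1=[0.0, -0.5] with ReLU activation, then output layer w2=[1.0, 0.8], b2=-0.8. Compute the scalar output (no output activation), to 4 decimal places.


z1[0] = (1.3)·(-1) + (1.2)·(-3) + (0.2)·(2) + 0.0 = -4.5
z1[1] = (-0.8)·(-1) + (0.4)·(-3) + (-0.6)·(2) - 0.5 = -2.1
h = ReLU(z1) = [0.0, 0.0]
output = (1.0)·(0.0) + (0.8)·(0.0) - 0.8 = -0.8

-0.8


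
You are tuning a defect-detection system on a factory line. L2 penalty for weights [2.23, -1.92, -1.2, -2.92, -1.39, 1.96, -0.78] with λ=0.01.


‖w‖₂² = (2.23)² + (-1.92)² + (-1.2)² + (-2.92)² + (-1.39)² + (1.96)² + (-0.78)²
     = 4.9729 + 3.6864 + 1.44 + 8.5264 + 1.9321 + 3.8416 + 0.6084
     = 25.0078
λ·‖w‖₂² = 0.01·25.0078 = 0.250078

0.250078


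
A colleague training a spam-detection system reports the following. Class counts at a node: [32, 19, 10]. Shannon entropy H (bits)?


Probabilities: [32/61, 19/61, 10/61] ≈ [0.5246, 0.3115, 0.1639]
H = -((32/61)·log₂(32/61) + (19/61)·log₂(19/61) + (10/61)·log₂(10/61))
  = 1.4401 bits

1.4401 bits


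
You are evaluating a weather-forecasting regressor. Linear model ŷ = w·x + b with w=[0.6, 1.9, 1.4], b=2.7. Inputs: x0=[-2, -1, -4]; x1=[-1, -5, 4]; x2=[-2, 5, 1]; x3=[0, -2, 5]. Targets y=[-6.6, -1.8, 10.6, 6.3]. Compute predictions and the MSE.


ŷ0 = (0.6)·(-2) + (1.9)·(-1) + (1.4)·(-4) + 2.7 = -6.0
ŷ1 = (0.6)·(-1) + (1.9)·(-5) + (1.4)·(4) + 2.7 = -1.8
ŷ2 = (0.6)·(-2) + (1.9)·(5) + (1.4)·(1) + 2.7 = 12.4
ŷ3 = (0.6)·(0) + (1.9)·(-2) + (1.4)·(5) + 2.7 = 5.9
errors² = [0.36, 0.0, 3.24, 0.16]
MSE = 3.7600/4 = 0.94

0.94


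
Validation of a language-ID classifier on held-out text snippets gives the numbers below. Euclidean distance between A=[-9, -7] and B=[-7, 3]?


d = √((-9+ 7)² + (-7-3)²)
  = √(4 + 100)
  = √104 = 10.198

10.198


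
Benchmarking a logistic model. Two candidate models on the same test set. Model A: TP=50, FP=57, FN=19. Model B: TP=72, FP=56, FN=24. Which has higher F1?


Model A: P=50/107=0.4673, R=50/69=0.7246, F1=2PR/(P+R)=2TP/(2TP+FP+FN)=100/176=0.5682
Model B: P=72/128=0.5625, R=72/96=0.75, F1=2PR/(P+R)=2TP/(2TP+FP+FN)=144/224=0.6429
0.5682 < 0.6429 → Model B

Model B


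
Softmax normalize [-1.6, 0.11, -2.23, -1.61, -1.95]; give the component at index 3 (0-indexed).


Exponentials: e^-1.6=0.2019, e^0.11=1.1163, e^-2.23=0.1075, e^-1.61=0.1999, e^-1.95=0.1423
Sum = 1.7679
Softmax = [0.1142, 0.6314, 0.0608, 0.1131, 0.0805]
p[3] = 0.1999/1.7679 = 0.1131

0.1131


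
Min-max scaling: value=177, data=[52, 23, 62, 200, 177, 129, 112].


min=23, max=200
(177-23)/(200-23) = 154/177 = 0.8701

0.8701


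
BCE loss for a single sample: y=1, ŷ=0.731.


BCE = -[y·ln(p) + (1-y)·ln(1-p)]
= -1·ln(0.731) - 0
= -ln(0.731) = 0.3133

0.3133


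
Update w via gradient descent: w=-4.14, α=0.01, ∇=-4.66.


w_new = w - α·∇
= -4.14 - 0.01·-4.66
= -4.14 + 0.0466
= -4.0934

-4.0934


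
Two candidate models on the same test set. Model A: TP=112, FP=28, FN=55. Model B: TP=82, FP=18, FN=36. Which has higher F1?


Model A: P=112/140=0.8, R=112/167=0.6707, F1=2PR/(P+R)=2TP/(2TP+FP+FN)=224/307=0.7296
Model B: P=82/100=0.82, R=82/118=0.6949, F1=2PR/(P+R)=2TP/(2TP+FP+FN)=164/218=0.7523
0.7296 < 0.7523 → Model B

Model B


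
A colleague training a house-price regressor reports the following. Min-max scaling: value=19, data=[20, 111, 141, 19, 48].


min=19, max=141
(19-19)/(141-19) = 0/122 = 0.0

0.0


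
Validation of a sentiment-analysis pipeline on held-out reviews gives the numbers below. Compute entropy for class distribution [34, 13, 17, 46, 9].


Probabilities: [34/119, 13/119, 17/119, 46/119, 9/119] ≈ [0.2857, 0.1092, 0.1429, 0.3866, 0.0756]
H = -((34/119)·log₂(34/119) + (13/119)·log₂(13/119) + (17/119)·log₂(17/119) + (46/119)·log₂(46/119) + (9/119)·log₂(9/119))
  = 2.0782 bits

2.0782 bits


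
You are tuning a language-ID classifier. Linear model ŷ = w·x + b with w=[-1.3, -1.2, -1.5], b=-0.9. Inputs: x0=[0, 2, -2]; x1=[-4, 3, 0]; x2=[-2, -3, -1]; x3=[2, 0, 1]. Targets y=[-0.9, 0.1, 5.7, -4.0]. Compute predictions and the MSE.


ŷ0 = (-1.3)·(0) + (-1.2)·(2) + (-1.5)·(-2) - 0.9 = -0.3
ŷ1 = (-1.3)·(-4) + (-1.2)·(3) + (-1.5)·(0) - 0.9 = 0.7
ŷ2 = (-1.3)·(-2) + (-1.2)·(-3) + (-1.5)·(-1) - 0.9 = 6.8
ŷ3 = (-1.3)·(2) + (-1.2)·(0) + (-1.5)·(1) - 0.9 = -5.0
errors² = [0.36, 0.36, 1.21, 1.0]
MSE = 2.9300/4 = 0.7325

0.7325


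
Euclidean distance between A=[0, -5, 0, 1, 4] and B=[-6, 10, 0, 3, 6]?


d = √((0+ 6)² + (-5-10)² + (0-0)² + (1-3)² + (4-6)²)
  = √(36 + 225 + 0 + 4 + 4)
  = √269 = 16.4012

16.4012


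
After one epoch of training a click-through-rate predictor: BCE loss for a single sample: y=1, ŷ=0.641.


BCE = -[y·ln(p) + (1-y)·ln(1-p)]
= -1·ln(0.641) - 0
= -ln(0.641) = 0.4447

0.4447


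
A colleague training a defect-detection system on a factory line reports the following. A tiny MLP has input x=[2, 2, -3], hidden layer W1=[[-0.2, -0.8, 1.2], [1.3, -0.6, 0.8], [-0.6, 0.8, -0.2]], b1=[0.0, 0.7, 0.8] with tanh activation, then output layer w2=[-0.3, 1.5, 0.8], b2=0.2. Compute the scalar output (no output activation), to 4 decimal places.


z1[0] = (-0.2)·(2) + (-0.8)·(2) + (1.2)·(-3) + 0.0 = -5.6
z1[1] = (1.3)·(2) + (-0.6)·(2) + (0.8)·(-3) + 0.7 = -0.3
z1[2] = (-0.6)·(2) + (0.8)·(2) + (-0.2)·(-3) + 0.8 = 1.8
h = tanh(z1) = [-1.0, -0.2913, 0.9468]
output = (-0.3)·(-1.0) + (1.5)·(-0.2913) + (0.8)·(0.9468) + 0.2 = 0.8205

0.8205


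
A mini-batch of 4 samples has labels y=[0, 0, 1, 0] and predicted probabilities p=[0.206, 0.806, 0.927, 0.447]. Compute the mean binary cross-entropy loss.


L[0] = -ln(1-0.206) = -ln(0.794) = 0.2307
L[1] = -ln(1-0.806) = -ln(0.194) = 1.6399
L[2] = -ln(0.927) = 0.0758
L[3] = -ln(1-0.447) = -ln(0.553) = 0.5924
mean = (0.2307 + 1.6399 + 0.0758 + 0.5924)/4 = 0.6347

0.6347


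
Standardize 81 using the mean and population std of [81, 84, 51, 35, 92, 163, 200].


μ = 100.8571, σ = 55.1243
z = (81 - 100.8571)/55.1243 = -0.3602

-0.3602


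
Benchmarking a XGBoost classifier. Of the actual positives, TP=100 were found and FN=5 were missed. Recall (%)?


Recall = TP/(TP+FN)
= 100/(100+5)
= 100/105 = 95.24%

95.24%


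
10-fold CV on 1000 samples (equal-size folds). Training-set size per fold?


Fold size = 1000/10 = 100
Training per fold = 1000 - 100 = 900

900


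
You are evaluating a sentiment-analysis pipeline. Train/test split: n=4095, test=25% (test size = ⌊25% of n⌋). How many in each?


Test = ⌊4095·25/100⌋ = 1023
Train = 4095 - 1023 = 3072

Train: 3072, Test: 1023


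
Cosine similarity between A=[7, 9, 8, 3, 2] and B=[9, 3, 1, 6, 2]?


A·B = 7·9 + 9·3 + 8·1 + 3·6 + 2·2 = 120
‖A‖ = √207 = 14.3875, ‖B‖ = √131 = 11.4455
cos = 120/(√207·√131) = 120/√27117 = 0.7287

0.7287


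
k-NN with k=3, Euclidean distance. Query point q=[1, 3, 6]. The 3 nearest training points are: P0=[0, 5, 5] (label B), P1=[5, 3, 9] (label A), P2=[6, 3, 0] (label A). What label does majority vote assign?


d(q,P0) = 2.4495  (label B)
d(q,P1) = 5.0  (label A)
d(q,P2) = 7.8102  (label A)
Votes: A=2, B=1
Majority → A

A


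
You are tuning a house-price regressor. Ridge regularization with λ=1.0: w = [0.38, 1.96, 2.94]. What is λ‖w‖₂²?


‖w‖₂² = (0.38)² + (1.96)² + (2.94)²
     = 0.1444 + 3.8416 + 8.6436
     = 12.6296
λ·‖w‖₂² = 1.0·12.6296 = 12.6296

12.6296


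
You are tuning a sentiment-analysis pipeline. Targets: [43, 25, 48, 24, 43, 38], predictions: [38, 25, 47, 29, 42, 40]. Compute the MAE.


Absolute errors: |43-38|=5, |25-25|=0, |48-47|=1, |24-29|=5, |43-42|=1, |38-40|=2
Sum = 14
MAE = 14/6 = 7/3

7/3


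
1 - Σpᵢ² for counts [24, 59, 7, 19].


Probabilities: [24/109, 59/109, 7/109, 19/109] ≈ [0.2202, 0.5413, 0.0642, 0.1743]
Σpᵢ² = (576 + 3481 + 49 + 361)/109² = 4467/11881
Gini = 1 - Σpᵢ² = 1 - 4467/11881 = 0.624

0.624


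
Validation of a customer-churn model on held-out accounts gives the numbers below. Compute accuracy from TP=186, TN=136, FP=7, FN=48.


Accuracy = (TP+TN)/(TP+TN+FP+FN)
= (186+136)/(377)
= 322/377 = 85.41%

85.41%


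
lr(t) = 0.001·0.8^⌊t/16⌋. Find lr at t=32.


n_drops = ⌊32/16⌋ = 2
lr = 0.001·0.8^2 = 0.001·0.64 = 0.00064

0.00064


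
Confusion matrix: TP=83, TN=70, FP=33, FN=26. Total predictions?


Total = TP + TN + FP + FN
= 83 + 70 + 33 + 26
= 212
(Predicted positive: 116, predicted negative: 96)

212


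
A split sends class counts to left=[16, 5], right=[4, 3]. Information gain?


Parent = [20, 8], H_parent = 0.8631
H_left = 0.7919 (n=21), H_right = 0.9852 (n=7)
H_children = (21/28)·0.7919 + (7/28)·0.9852 = 0.8402
IG = 0.8631 - 0.8402 = 0.0229

0.0229


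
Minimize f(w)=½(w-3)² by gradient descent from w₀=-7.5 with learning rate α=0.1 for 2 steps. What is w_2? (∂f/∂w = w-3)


step 1: grad = -7.5-3 = -10.5; w = -7.5 - 0.1·(-10.5) = -6.45
step 2: grad = -6.45-3 = -9.45; w = -6.45 - 0.1·(-9.45) = -5.505

-5.505


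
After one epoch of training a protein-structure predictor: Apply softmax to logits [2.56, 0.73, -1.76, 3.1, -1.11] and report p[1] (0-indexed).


Exponentials: e^2.56=12.9358, e^0.73=2.0751, e^-1.76=0.172, e^3.1=22.198, e^-1.11=0.3296
Sum = 37.7105
Softmax = [0.343, 0.055, 0.0046, 0.5886, 0.0087]
p[1] = 2.0751/37.7105 = 0.055

0.055


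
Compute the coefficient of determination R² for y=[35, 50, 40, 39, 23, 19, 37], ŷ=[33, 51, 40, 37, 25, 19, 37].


ȳ = 34.7143
SS_res = Σ(y-ŷ)² = 13
SS_tot = Σ(y-ȳ)² = 669.43
R² = 1 - SS_res/SS_tot = 1 - 0.0194 = 0.9806

0.9806


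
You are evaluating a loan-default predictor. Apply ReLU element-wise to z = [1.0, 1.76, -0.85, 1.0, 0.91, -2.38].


ReLU(1.0) = max(0, 1.0) = 1.0
ReLU(1.76) = max(0, 1.76) = 1.76
ReLU(-0.85) = max(0, -0.85) = 0.0
ReLU(1.0) = max(0, 1.0) = 1.0
ReLU(0.91) = max(0, 0.91) = 0.91
ReLU(-2.38) = max(0, -2.38) = 0.0
result = [1.0, 1.76, 0.0, 1.0, 0.91, 0.0]

[1.0, 1.76, 0.0, 1.0, 0.91, 0.0]


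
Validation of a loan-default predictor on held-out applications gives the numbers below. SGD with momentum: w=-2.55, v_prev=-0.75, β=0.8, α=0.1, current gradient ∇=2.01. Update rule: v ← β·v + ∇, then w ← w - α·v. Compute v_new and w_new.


v_new = 0.8·-0.75 + 2.01 = -0.6 + 2.01 = 1.41
w_new = -2.55 - 0.1·1.41 = -2.55 - 0.141 = -2.691

v_new=1.41, w_new=-2.691


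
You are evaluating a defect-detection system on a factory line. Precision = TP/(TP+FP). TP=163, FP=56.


Precision = TP/(TP+FP)
= 163/(163+56)
= 163/219 = 74.43%

74.43%


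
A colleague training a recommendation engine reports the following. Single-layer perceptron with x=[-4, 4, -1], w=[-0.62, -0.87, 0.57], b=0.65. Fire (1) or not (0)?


z = (-4)·(-0.62) + (4)·(-0.87) + (-1)·(0.57) + 0.65
  = -0.92
step(z) = 0 (z<0)

0


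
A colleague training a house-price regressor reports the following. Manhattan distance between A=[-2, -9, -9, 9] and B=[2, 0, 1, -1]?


d = |-2-2| + |-9-0| + |-9-1| + |9+ 1|
  = 4 + 9 + 10 + 10
  = 33

33


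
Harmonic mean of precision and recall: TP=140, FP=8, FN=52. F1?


Precision = 140/148 = 0.9459
Recall = 140/192 = 0.7292
F1 = 2·P·R/(P+R) = 2·TP/(2·TP+FP+FN) = 280/(280+8+52) = 280/340 = 0.8235

0.8235


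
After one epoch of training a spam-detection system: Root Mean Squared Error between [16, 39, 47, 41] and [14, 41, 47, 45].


MSE = 24/4 = 6
RMSE = √(24/4) = 2.4495

2.4495


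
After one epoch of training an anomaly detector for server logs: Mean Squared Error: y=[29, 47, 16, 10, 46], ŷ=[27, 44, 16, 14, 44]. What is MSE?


Squared errors: (29-27)²=4, (47-44)²=9, (16-16)²=0, (10-14)²=16, (46-44)²=4
Sum = 33
MSE = 33/5 = 33/5

33/5


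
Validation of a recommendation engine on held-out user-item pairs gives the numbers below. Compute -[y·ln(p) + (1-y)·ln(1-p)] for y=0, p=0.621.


BCE = -[y·ln(p) + (1-y)·ln(1-p)]
= -0 - 1·ln(1-0.621)
= -ln(0.379) = 0.9702

0.9702


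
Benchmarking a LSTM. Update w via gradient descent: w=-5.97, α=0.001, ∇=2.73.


w_new = w - α·∇
= -5.97 - 0.001·2.73
= -5.97 - 0.00273
= -5.97273

-5.97273


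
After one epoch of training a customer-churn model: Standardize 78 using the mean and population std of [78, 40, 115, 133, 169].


μ = 107, σ = 44.5286
z = (78 - 107)/44.5286 = -0.6513

-0.6513


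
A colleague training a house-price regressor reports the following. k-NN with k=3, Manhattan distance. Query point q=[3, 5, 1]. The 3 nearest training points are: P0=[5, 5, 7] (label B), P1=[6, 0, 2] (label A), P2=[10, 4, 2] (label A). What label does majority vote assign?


d(q,P0) = 8  (label B)
d(q,P1) = 9  (label A)
d(q,P2) = 9  (label A)
Votes: A=2, B=1
Majority → A

A


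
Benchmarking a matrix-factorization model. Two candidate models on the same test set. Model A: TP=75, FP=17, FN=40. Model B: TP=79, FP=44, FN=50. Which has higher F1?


Model A: P=75/92=0.8152, R=75/115=0.6522, F1=2PR/(P+R)=2TP/(2TP+FP+FN)=150/207=0.7246
Model B: P=79/123=0.6423, R=79/129=0.6124, F1=2PR/(P+R)=2TP/(2TP+FP+FN)=158/252=0.627
0.7246 > 0.627 → Model A

Model A


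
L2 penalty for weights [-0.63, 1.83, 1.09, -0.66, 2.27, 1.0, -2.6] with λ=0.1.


‖w‖₂² = (-0.63)² + (1.83)² + (1.09)² + (-0.66)² + (2.27)² + (1.0)² + (-2.6)²
     = 0.3969 + 3.3489 + 1.1881 + 0.4356 + 5.1529 + 1 + 6.76
     = 18.2824
λ·‖w‖₂² = 0.1·18.2824 = 1.82824

1.82824


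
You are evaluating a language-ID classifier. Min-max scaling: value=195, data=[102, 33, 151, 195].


min=33, max=195
(195-33)/(195-33) = 162/162 = 1.0

1.0


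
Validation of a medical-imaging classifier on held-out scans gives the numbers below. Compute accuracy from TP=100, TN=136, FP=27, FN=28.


Accuracy = (TP+TN)/(TP+TN+FP+FN)
= (100+136)/(291)
= 236/291 = 81.1%

81.1%


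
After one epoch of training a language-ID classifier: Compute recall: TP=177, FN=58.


Recall = TP/(TP+FN)
= 177/(177+58)
= 177/235 = 75.32%

75.32%


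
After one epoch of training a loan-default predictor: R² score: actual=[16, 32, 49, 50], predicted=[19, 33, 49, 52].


ȳ = 36.75
SS_res = Σ(y-ŷ)² = 14
SS_tot = Σ(y-ȳ)² = 778.75
R² = 1 - SS_res/SS_tot = 1 - 0.018 = 0.982

0.982


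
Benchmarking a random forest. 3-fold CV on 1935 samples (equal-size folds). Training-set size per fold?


Fold size = 1935/3 = 645
Training per fold = 1935 - 645 = 1290

1290


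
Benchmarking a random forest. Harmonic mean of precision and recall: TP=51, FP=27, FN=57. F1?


Precision = 51/78 = 0.6538
Recall = 51/108 = 0.4722
F1 = 2·P·R/(P+R) = 2·TP/(2·TP+FP+FN) = 102/(102+27+57) = 102/186 = 0.5484

0.5484


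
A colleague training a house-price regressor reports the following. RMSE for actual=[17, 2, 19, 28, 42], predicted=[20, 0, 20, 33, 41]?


MSE = 40/5 = 8
RMSE = √(40/5) = 2.8284

2.8284


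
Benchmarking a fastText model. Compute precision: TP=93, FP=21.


Precision = TP/(TP+FP)
= 93/(93+21)
= 93/114 = 81.58%

81.58%


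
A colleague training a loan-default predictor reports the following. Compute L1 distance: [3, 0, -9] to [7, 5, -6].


d = |3-7| + |0-5| + |-9+ 6|
  = 4 + 5 + 3
  = 12

12


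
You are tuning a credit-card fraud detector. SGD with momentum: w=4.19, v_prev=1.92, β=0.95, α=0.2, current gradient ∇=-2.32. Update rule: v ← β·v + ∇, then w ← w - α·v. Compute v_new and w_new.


v_new = 0.95·1.92 - 2.32 = 1.824 - 2.32 = -0.496
w_new = 4.19 - 0.2·-0.496 = 4.19 + 0.0992 = 4.2892

v_new=-0.496, w_new=4.2892


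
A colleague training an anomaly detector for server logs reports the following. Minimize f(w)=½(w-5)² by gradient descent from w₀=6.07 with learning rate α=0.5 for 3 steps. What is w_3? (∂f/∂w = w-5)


step 1: grad = 6.07-5 = 1.07; w = 6.07 - 0.5·(1.07) = 5.535
step 2: grad = 5.535-5 = 0.535; w = 5.535 - 0.5·(0.535) = 5.2675
step 3: grad = 5.2675-5 = 0.2675; w = 5.2675 - 0.5·(0.2675) = 5.13375

5.13375


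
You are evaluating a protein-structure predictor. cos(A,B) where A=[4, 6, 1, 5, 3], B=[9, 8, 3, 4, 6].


A·B = 4·9 + 6·8 + 1·3 + 5·4 + 3·6 = 125
‖A‖ = √87 = 9.3274, ‖B‖ = √206 = 14.3527
cos = 125/(√87·√206) = 125/√17922 = 0.9337

0.9337


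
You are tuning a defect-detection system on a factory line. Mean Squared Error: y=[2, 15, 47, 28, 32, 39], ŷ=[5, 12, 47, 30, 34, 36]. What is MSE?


Squared errors: (2-5)²=9, (15-12)²=9, (47-47)²=0, (28-30)²=4, (32-34)²=4, (39-36)²=9
Sum = 35
MSE = 35/6 = 35/6

35/6


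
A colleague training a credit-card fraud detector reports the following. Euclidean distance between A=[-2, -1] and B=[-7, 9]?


d = √((-2+ 7)² + (-1-9)²)
  = √(25 + 100)
  = √125 = 11.1803

11.1803


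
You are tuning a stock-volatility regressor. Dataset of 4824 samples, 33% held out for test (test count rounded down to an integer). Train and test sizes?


Test = ⌊4824·33/100⌋ = 1591
Train = 4824 - 1591 = 3233

Train: 3233, Test: 1591


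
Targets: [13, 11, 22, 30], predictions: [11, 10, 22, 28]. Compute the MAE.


Absolute errors: |13-11|=2, |11-10|=1, |22-22|=0, |30-28|=2
Sum = 5
MAE = 5/4 = 5/4

5/4


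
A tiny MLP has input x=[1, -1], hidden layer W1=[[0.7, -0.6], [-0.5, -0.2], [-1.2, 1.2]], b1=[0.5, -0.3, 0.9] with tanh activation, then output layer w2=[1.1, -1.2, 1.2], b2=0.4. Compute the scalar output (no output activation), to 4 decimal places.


z1[0] = (0.7)·(1) + (-0.6)·(-1) + 0.5 = 1.8
z1[1] = (-0.5)·(1) + (-0.2)·(-1) - 0.3 = -0.6
z1[2] = (-1.2)·(1) + (1.2)·(-1) + 0.9 = -1.5
h = tanh(z1) = [0.9468, -0.537, -0.9051]
output = (1.1)·(0.9468) + (-1.2)·(-0.537) + (1.2)·(-0.9051) + 0.4 = 0.9998

0.9998


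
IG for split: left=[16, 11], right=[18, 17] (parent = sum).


Parent = [34, 28], H_parent = 0.9932
H_left = 0.9751 (n=27), H_right = 0.9994 (n=35)
H_children = (27/62)·0.9751 + (35/62)·0.9994 = 0.9888
IG = 0.9932 - 0.9888 = 0.0044

0.0044


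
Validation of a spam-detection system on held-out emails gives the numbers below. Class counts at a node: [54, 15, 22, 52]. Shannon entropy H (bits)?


Probabilities: [54/143, 15/143, 22/143, 52/143] ≈ [0.3776, 0.1049, 0.1538, 0.3636]
H = -((54/143)·log₂(54/143) + (15/143)·log₂(15/143) + (22/143)·log₂(22/143) + (52/143)·log₂(52/143))
  = 1.8179 bits

1.8179 bits


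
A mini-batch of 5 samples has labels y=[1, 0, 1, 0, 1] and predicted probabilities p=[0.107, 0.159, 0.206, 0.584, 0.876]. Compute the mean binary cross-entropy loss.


L[0] = -ln(0.107) = 2.2349
L[1] = -ln(1-0.159) = -ln(0.841) = 0.1732
L[2] = -ln(0.206) = 1.5799
L[3] = -ln(1-0.584) = -ln(0.416) = 0.8771
L[4] = -ln(0.876) = 0.1324
mean = (2.2349 + 0.1732 + 1.5799 + 0.8771 + 0.1324)/5 = 0.9995

0.9995


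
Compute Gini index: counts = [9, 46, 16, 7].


Probabilities: [9/78, 46/78, 16/78, 7/78] ≈ [0.1154, 0.5897, 0.2051, 0.0897]
Σpᵢ² = (81 + 2116 + 256 + 49)/78² = 2502/6084
Gini = 1 - Σpᵢ² = 1 - 2502/6084 = 0.5888

0.5888


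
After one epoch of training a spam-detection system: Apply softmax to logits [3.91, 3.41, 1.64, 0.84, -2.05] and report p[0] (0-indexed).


Exponentials: e^3.91=49.899, e^3.41=30.2652, e^1.64=5.1552, e^0.84=2.3164, e^-2.05=0.1287
Sum = 87.7645
Softmax = [0.5686, 0.3448, 0.0587, 0.0264, 0.0015]
p[0] = 49.899/87.7645 = 0.5686

0.5686


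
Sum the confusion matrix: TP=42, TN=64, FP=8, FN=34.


Total = TP + TN + FP + FN
= 42 + 64 + 8 + 34
= 148
(Predicted positive: 50, predicted negative: 98)

148


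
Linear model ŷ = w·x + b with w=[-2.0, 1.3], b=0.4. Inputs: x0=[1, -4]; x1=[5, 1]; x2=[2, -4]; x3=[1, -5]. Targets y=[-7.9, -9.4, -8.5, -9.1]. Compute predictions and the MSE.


ŷ0 = (-2.0)·(1) + (1.3)·(-4) + 0.4 = -6.8
ŷ1 = (-2.0)·(5) + (1.3)·(1) + 0.4 = -8.3
ŷ2 = (-2.0)·(2) + (1.3)·(-4) + 0.4 = -8.8
ŷ3 = (-2.0)·(1) + (1.3)·(-5) + 0.4 = -8.1
errors² = [1.21, 1.21, 0.09, 1.0]
MSE = 3.5100/4 = 0.8775

0.8775


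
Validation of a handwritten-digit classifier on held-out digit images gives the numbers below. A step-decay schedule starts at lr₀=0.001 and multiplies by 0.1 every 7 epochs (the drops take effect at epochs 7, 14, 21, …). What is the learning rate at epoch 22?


n_drops = ⌊22/7⌋ = 3
lr = 0.001·0.1^3 = 0.001·0.001 = 0.000001

0.000001


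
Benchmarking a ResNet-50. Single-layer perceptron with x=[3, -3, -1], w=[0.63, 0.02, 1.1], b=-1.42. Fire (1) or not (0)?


z = (3)·(0.63) + (-3)·(0.02) + (-1)·(1.1) - 1.42
  = -0.69
step(z) = 0 (z<0)

0


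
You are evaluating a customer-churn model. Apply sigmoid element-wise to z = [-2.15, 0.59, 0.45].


σ(-2.15) = 1/(1+e^2.15) = 0.1043
σ(0.59) = 1/(1+e^-0.59) = 0.6434
σ(0.45) = 1/(1+e^-0.45) = 0.6106
result = [0.1043, 0.6434, 0.6106]

[0.1043, 0.6434, 0.6106]


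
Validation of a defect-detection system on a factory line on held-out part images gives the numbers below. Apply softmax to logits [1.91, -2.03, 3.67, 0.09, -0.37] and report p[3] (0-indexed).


Exponentials: e^1.91=6.7531, e^-2.03=0.1313, e^3.67=39.2519, e^0.09=1.0942, e^-0.37=0.6907
Sum = 47.9212
Softmax = [0.1409, 0.0027, 0.8191, 0.0228, 0.0144]
p[3] = 1.0942/47.9212 = 0.0228

0.0228


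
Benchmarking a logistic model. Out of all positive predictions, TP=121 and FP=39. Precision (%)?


Precision = TP/(TP+FP)
= 121/(121+39)
= 121/160 = 75.62%

75.62%


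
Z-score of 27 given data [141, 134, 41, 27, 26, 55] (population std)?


μ = 70.6667, σ = 48.2793
z = (27 - 70.6667)/48.2793 = -0.9045

-0.9045


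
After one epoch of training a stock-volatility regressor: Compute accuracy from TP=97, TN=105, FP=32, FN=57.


Accuracy = (TP+TN)/(TP+TN+FP+FN)
= (97+105)/(291)
= 202/291 = 69.42%

69.42%


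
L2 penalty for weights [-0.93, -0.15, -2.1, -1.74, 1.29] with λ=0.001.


‖w‖₂² = (-0.93)² + (-0.15)² + (-2.1)² + (-1.74)² + (1.29)²
     = 0.8649 + 0.0225 + 4.41 + 3.0276 + 1.6641
     = 9.9891
λ·‖w‖₂² = 0.001·9.9891 = 0.009989

0.009989


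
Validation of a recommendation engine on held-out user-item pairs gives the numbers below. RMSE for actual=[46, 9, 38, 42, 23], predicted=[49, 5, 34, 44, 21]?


MSE = 49/5 = 9.8
RMSE = √(49/5) = 3.1305

3.1305


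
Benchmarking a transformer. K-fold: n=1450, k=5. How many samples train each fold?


Fold size = 1450/5 = 290
Training per fold = 1450 - 290 = 1160

1160


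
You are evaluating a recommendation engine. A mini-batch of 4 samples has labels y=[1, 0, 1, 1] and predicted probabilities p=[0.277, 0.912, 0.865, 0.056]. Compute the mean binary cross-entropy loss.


L[0] = -ln(0.277) = 1.2837
L[1] = -ln(1-0.912) = -ln(0.088) = 2.4304
L[2] = -ln(0.865) = 0.145
L[3] = -ln(0.056) = 2.8824
mean = (1.2837 + 2.4304 + 0.145 + 2.8824)/4 = 1.6854

1.6854


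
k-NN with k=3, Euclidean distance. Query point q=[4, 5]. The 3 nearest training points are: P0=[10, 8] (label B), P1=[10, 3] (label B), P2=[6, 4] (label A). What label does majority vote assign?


d(q,P0) = 6.7082  (label B)
d(q,P1) = 6.3246  (label B)
d(q,P2) = 2.2361  (label A)
Votes: A=1, B=2
Majority → B

B


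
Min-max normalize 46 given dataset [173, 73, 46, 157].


min=46, max=173
(46-46)/(173-46) = 0/127 = 0.0

0.0


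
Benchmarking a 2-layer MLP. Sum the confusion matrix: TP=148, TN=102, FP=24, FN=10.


Total = TP + TN + FP + FN
= 148 + 102 + 24 + 10
= 284
(Predicted positive: 172, predicted negative: 112)

284


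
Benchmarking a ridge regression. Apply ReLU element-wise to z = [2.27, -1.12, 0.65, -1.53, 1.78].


ReLU(2.27) = max(0, 2.27) = 2.27
ReLU(-1.12) = max(0, -1.12) = 0.0
ReLU(0.65) = max(0, 0.65) = 0.65
ReLU(-1.53) = max(0, -1.53) = 0.0
ReLU(1.78) = max(0, 1.78) = 1.78
result = [2.27, 0.0, 0.65, 0.0, 1.78]

[2.27, 0.0, 0.65, 0.0, 1.78]


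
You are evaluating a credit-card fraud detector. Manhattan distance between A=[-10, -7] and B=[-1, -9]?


d = |-10+ 1| + |-7+ 9|
  = 9 + 2
  = 11

11


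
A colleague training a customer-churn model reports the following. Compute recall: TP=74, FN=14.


Recall = TP/(TP+FN)
= 74/(74+14)
= 74/88 = 84.09%

84.09%


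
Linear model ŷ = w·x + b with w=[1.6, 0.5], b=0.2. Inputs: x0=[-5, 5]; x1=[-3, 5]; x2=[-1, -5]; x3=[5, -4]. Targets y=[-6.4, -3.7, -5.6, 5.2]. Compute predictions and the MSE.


ŷ0 = (1.6)·(-5) + (0.5)·(5) + 0.2 = -5.3
ŷ1 = (1.6)·(-3) + (0.5)·(5) + 0.2 = -2.1
ŷ2 = (1.6)·(-1) + (0.5)·(-5) + 0.2 = -3.9
ŷ3 = (1.6)·(5) + (0.5)·(-4) + 0.2 = 6.2
errors² = [1.21, 2.56, 2.89, 1.0]
MSE = 7.6600/4 = 1.915

1.915


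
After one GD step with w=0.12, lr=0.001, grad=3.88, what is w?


w_new = w - α·∇
= 0.12 - 0.001·3.88
= 0.12 - 0.00388
= 0.11612

0.11612


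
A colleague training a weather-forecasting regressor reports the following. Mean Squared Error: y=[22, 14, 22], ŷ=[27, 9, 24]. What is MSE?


Squared errors: (22-27)²=25, (14-9)²=25, (22-24)²=4
Sum = 54
MSE = 54/3 = 18

18


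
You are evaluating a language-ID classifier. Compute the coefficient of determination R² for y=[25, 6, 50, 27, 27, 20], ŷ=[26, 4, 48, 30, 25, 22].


ȳ = 25.8333
SS_res = Σ(y-ŷ)² = 26
SS_tot = Σ(y-ȳ)² = 1014.83
R² = 1 - SS_res/SS_tot = 1 - 0.0256 = 0.9744

0.9744


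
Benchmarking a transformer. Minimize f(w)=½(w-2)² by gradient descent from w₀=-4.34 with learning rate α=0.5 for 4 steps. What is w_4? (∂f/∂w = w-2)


step 1: grad = -4.34-2 = -6.34; w = -4.34 - 0.5·(-6.34) = -1.17
step 2: grad = -1.17-2 = -3.17; w = -1.17 - 0.5·(-3.17) = 0.415
step 3: grad = 0.415-2 = -1.585; w = 0.415 - 0.5·(-1.585) = 1.2075
step 4: grad = 1.2075-2 = -0.7925; w = 1.2075 - 0.5·(-0.7925) = 1.60375

1.60375


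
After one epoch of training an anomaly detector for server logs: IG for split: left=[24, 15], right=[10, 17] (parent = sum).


Parent = [34, 32], H_parent = 0.9993
H_left = 0.9612 (n=39), H_right = 0.951 (n=27)
H_children = (39/66)·0.9612 + (27/66)·0.951 = 0.957
IG = 0.9993 - 0.957 = 0.0423

0.0423


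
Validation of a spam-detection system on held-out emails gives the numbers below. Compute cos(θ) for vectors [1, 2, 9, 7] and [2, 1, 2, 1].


A·B = 1·2 + 2·1 + 9·2 + 7·1 = 29
‖A‖ = √135 = 11.619, ‖B‖ = √10 = 3.1623
cos = 29/(√135·√10) = 29/√1350 = 0.7893

0.7893


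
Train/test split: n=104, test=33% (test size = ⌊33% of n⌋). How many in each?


Test = ⌊104·33/100⌋ = 34
Train = 104 - 34 = 70

Train: 70, Test: 34


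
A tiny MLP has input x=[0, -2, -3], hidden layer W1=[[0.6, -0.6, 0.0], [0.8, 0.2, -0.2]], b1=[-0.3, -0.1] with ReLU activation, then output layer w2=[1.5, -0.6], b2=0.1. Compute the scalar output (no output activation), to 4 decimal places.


z1[0] = (0.6)·(0) + (-0.6)·(-2) + (0.0)·(-3) - 0.3 = 0.9
z1[1] = (0.8)·(0) + (0.2)·(-2) + (-0.2)·(-3) - 0.1 = 0.1
h = ReLU(z1) = [0.9, 0.1]
output = (1.5)·(0.9) + (-0.6)·(0.1) + 0.1 = 1.39

1.39


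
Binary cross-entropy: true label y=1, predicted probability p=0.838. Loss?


BCE = -[y·ln(p) + (1-y)·ln(1-p)]
= -1·ln(0.838) - 0
= -ln(0.838) = 0.1767

0.1767


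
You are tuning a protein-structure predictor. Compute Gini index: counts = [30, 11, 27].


Probabilities: [30/68, 11/68, 27/68] ≈ [0.4412, 0.1618, 0.3971]
Σpᵢ² = (900 + 121 + 729)/68² = 1750/4624
Gini = 1 - Σpᵢ² = 1 - 1750/4624 = 0.6215

0.6215


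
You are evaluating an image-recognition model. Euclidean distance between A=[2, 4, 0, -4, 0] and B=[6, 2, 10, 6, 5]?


d = √((2-6)² + (4-2)² + (0-10)² + (-4-6)² + (0-5)²)
  = √(16 + 4 + 100 + 100 + 25)
  = √245 = 15.6525

15.6525


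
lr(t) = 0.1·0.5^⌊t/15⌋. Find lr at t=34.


n_drops = ⌊34/15⌋ = 2
lr = 0.1·0.5^2 = 0.1·0.25 = 0.025

0.025


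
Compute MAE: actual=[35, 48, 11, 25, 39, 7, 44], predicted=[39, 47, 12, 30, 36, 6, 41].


Absolute errors: |35-39|=4, |48-47|=1, |11-12|=1, |25-30|=5, |39-36|=3, |7-6|=1, |44-41|=3
Sum = 18
MAE = 18/7 = 18/7

18/7


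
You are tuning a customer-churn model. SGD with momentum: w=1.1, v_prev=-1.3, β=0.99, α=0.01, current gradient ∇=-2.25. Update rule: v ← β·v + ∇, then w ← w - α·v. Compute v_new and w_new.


v_new = 0.99·-1.3 - 2.25 = -1.287 - 2.25 = -3.537
w_new = 1.1 - 0.01·-3.537 = 1.1 + 0.03537 = 1.13537

v_new=-3.537, w_new=1.13537


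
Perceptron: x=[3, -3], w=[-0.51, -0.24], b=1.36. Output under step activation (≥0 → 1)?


z = (3)·(-0.51) + (-3)·(-0.24) + 1.36
  = 0.55
step(z) = 1 (z≥0)

1


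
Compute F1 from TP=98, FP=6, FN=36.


Precision = 98/104 = 0.9423
Recall = 98/134 = 0.7313
F1 = 2·P·R/(P+R) = 2·TP/(2·TP+FP+FN) = 196/(196+6+36) = 196/238 = 0.8235

0.8235


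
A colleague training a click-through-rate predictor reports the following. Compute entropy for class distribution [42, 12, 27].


Probabilities: [42/81, 12/81, 27/81] ≈ [0.5185, 0.1481, 0.3333]
H = -((42/81)·log₂(42/81) + (12/81)·log₂(12/81) + (27/81)·log₂(27/81))
  = 1.4278 bits

1.4278 bits


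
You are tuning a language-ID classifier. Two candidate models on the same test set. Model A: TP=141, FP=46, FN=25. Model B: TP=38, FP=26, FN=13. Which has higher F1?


Model A: P=141/187=0.754, R=141/166=0.8494, F1=2PR/(P+R)=2TP/(2TP+FP+FN)=282/353=0.7989
Model B: P=38/64=0.5938, R=38/51=0.7451, F1=2PR/(P+R)=2TP/(2TP+FP+FN)=76/115=0.6609
0.7989 > 0.6609 → Model A

Model A
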